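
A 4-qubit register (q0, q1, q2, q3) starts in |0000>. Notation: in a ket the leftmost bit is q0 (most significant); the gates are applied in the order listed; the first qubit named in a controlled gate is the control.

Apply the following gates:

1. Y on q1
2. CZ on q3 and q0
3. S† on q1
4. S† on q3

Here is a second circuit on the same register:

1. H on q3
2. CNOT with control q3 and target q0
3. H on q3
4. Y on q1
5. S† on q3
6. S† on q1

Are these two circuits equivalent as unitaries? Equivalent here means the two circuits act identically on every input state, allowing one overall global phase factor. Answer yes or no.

No: there is an input state on which the two circuits produce genuinely different outputs (not merely differing by a phase).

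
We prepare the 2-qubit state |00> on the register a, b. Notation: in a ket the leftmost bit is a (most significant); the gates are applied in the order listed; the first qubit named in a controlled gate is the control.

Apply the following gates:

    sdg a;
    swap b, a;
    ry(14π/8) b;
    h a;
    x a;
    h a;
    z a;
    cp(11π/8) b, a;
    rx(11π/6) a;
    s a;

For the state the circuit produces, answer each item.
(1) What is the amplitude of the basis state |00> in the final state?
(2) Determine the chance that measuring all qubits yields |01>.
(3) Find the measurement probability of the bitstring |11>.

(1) The final state's coefficient on |00> equals sqrt(sqrt(2) + 2)*(sqrt(2) + sqrt(6))/8.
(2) The probability of measuring |01> is -sqrt(2)/8 - sqrt(6)/16 + sqrt(3)/8 + 1/4.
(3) The probability of measuring |11> is -sqrt(3)/8 - sqrt(2)/8 + sqrt(6)/16 + 1/4.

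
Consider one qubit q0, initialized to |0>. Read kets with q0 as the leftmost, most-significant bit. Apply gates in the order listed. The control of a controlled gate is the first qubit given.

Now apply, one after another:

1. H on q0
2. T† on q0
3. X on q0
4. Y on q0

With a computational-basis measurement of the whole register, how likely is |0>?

A full measurement returns |0> with probability 1/2.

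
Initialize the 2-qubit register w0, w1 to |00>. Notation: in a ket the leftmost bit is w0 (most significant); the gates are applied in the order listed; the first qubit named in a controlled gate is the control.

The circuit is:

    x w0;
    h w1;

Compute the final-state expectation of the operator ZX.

The observable ZX averages to -1.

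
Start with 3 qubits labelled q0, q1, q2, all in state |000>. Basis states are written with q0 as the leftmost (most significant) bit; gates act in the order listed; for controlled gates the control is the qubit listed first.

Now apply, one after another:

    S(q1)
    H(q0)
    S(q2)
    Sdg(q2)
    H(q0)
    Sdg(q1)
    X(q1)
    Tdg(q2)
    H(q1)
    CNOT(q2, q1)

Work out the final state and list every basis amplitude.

The final amplitudes are sqrt(2)/2 on |000>, -sqrt(2)/2 on |010>, and 0 on every other basis state. Key observation: steps 1-6 multiply out to the identity, so the circuit reduces to the remaining gates.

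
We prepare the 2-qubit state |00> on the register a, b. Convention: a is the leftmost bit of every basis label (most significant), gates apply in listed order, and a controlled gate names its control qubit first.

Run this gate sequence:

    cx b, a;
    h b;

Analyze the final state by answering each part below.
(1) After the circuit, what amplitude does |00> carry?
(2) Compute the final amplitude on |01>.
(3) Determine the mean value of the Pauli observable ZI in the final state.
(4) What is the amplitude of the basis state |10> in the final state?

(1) |00> carries amplitude sqrt(2)/2 in the final state.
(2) |01> carries amplitude sqrt(2)/2 in the final state.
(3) The expectation value of ZI is 1.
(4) |10> carries amplitude 0 in the final state.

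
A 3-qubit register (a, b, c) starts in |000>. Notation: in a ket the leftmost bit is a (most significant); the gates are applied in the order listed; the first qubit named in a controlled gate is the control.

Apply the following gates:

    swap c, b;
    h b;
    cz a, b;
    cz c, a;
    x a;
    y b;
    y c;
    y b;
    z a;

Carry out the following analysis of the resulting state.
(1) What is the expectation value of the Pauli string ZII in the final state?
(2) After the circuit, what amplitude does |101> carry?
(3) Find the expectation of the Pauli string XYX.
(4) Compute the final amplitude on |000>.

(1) In the final state, ZII has expectation -1.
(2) The amplitude on |101> is -sqrt(2)*I/2.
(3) The expectation value of XYX is 0.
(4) The amplitude on |000> is 0.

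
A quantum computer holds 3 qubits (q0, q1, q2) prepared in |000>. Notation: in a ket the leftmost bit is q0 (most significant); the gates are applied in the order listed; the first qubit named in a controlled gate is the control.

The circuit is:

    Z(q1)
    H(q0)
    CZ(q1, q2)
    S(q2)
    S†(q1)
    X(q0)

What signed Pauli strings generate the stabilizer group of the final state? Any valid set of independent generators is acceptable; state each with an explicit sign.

One valid set of independent stabilizer generators is +XII, +IZI, +IIZ (any independent generating set of the same group is equally correct).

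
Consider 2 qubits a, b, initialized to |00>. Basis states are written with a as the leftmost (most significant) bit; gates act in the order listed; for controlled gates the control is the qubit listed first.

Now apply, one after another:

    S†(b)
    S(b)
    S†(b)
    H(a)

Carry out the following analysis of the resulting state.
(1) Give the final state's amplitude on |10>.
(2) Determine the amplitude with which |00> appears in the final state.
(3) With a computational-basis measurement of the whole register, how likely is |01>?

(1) The amplitude on |10> is sqrt(2)/2.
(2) The amplitude on |00> is sqrt(2)/2.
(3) Outcome |01> occurs with probability 0.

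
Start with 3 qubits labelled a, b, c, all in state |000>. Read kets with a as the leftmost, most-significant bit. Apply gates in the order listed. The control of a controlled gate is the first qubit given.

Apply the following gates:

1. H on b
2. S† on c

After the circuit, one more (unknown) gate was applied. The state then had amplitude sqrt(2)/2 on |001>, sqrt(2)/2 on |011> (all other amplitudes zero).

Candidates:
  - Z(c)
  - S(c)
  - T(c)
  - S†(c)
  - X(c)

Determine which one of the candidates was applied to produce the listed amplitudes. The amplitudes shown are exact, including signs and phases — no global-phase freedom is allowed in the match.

It was X(c) that produced the state shown.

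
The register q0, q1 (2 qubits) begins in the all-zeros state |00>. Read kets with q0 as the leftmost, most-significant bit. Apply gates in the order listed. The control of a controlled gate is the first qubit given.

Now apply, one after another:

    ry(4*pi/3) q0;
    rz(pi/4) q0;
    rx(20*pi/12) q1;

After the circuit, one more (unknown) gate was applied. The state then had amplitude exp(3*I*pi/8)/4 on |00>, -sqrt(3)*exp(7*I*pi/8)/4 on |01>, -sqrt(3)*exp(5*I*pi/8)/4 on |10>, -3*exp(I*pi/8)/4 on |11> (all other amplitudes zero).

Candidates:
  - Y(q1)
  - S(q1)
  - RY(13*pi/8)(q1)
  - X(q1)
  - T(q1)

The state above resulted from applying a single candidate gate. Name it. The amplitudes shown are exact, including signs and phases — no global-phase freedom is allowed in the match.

The applied gate was X(q1).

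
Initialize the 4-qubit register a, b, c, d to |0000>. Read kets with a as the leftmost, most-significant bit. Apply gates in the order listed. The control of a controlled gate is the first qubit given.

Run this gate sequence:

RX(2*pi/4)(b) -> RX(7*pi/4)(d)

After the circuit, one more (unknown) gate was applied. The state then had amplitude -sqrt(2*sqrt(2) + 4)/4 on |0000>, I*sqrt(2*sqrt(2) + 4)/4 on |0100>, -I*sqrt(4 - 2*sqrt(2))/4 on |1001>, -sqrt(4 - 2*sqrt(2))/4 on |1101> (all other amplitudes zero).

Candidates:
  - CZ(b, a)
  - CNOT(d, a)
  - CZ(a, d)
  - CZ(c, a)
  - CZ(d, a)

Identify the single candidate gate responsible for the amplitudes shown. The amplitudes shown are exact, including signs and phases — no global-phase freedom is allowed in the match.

The unique candidate consistent with the amplitudes is CNOT(d, a).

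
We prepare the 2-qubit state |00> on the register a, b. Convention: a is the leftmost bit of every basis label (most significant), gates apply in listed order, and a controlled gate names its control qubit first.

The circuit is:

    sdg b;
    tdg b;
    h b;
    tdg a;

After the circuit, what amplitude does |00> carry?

|00> carries amplitude sqrt(2)/2 in the final state.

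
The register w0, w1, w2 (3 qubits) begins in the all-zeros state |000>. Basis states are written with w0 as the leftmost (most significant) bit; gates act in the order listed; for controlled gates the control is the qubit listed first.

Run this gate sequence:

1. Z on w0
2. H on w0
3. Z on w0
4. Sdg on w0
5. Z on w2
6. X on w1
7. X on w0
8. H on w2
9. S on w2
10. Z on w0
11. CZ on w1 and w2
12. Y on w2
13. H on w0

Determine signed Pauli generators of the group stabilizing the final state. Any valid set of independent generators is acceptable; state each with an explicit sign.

The stabilizer group can be generated by -YII, -IIY, -IZI, among other valid generating sets.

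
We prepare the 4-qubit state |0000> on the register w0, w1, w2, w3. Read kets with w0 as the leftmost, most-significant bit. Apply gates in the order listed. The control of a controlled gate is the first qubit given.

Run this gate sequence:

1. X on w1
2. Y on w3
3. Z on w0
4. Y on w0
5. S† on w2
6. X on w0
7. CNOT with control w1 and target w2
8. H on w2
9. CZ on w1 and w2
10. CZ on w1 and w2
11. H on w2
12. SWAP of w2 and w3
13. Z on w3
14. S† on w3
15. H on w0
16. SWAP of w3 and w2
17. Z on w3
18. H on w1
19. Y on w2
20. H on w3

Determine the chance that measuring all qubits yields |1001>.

The probability of measuring |1001> is 1/8. Key observation: gates 8-11 undo each other exactly, leaving only the rest of the circuit to track.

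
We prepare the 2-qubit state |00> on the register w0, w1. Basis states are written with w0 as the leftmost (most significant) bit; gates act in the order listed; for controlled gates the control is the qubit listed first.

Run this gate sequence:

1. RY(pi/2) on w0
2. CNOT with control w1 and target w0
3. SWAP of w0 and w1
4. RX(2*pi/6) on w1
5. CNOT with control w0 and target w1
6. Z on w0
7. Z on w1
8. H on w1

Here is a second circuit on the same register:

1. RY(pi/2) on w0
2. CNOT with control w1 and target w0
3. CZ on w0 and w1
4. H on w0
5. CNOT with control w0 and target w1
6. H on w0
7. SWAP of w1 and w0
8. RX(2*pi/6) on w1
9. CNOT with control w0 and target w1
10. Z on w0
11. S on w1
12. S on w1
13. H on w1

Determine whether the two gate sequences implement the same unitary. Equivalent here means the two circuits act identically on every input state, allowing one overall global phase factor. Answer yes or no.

No: there is an input state on which the two circuits produce genuinely different outputs (not merely differing by a phase).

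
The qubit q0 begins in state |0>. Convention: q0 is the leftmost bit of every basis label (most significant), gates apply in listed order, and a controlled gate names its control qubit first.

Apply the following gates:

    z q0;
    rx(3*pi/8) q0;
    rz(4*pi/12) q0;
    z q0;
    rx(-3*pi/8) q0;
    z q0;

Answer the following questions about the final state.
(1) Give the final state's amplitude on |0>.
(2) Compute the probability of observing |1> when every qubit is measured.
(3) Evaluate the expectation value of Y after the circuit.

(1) |0> carries amplitude (-2 - sqrt(2 - sqrt(2)) - (-2 + sqrt(2 - sqrt(2)))*exp(I*pi/3))*exp(5*I*pi/6)/4 in the final state.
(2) Outcome |1> occurs with probability 3*sqrt(2)/16 + 3/8.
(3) In the final state, Y has expectation -3*sqrt(2)/8.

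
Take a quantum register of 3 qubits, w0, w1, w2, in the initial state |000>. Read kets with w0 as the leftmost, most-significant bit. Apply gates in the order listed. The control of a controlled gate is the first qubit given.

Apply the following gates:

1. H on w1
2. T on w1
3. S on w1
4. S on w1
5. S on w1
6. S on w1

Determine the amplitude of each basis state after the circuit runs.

After the circuit, the state carries amplitude sqrt(2)/2 on |000>, sqrt(2)*exp(I*pi/4)/2 on |010>, and 0 on every other basis state. Key observation: steps 3-6 multiply out to the identity, so the circuit reduces to the remaining gates.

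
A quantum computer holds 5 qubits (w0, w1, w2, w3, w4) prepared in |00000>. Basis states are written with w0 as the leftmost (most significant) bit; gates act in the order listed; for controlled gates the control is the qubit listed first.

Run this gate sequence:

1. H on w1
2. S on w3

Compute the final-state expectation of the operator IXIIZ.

In the final state, IXIIZ has expectation 1.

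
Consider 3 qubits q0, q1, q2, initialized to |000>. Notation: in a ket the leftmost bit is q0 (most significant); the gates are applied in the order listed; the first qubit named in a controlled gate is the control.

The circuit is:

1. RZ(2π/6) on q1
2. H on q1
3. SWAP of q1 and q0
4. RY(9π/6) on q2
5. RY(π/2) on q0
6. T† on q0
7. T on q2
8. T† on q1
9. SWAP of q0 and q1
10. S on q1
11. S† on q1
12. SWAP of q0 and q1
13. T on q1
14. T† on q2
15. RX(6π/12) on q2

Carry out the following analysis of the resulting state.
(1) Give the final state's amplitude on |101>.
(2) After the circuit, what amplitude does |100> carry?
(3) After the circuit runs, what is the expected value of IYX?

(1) The amplitude on |101> is (1 - I)*exp(I*pi/12)/2.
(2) The final state's coefficient on |100> equals (1 + I)*exp(7*I*pi/12)/2.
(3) In the final state, IYX has expectation 0.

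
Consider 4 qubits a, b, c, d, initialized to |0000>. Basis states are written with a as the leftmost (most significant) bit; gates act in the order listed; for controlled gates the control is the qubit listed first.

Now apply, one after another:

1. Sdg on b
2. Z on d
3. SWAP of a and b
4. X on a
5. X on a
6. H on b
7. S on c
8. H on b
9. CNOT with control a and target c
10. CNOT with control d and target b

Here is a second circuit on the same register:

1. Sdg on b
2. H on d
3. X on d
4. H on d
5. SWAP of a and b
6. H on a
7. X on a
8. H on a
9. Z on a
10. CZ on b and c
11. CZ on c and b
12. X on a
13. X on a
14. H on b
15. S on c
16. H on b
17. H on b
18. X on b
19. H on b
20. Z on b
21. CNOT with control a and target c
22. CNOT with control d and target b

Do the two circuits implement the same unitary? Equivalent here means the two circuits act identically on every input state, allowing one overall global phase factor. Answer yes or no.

Yes: on every input state the two circuits agree up to one overall phase factor.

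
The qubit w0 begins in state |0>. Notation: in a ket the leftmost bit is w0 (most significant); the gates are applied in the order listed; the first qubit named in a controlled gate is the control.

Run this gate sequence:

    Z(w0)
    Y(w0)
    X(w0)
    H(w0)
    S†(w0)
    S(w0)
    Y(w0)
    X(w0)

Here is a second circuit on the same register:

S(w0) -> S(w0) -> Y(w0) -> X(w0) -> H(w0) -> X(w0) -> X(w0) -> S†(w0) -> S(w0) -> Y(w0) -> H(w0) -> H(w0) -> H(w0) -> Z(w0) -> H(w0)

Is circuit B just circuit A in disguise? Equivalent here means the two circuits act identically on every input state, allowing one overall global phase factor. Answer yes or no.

Yes, they are equivalent — the unitaries differ by at most a global phase.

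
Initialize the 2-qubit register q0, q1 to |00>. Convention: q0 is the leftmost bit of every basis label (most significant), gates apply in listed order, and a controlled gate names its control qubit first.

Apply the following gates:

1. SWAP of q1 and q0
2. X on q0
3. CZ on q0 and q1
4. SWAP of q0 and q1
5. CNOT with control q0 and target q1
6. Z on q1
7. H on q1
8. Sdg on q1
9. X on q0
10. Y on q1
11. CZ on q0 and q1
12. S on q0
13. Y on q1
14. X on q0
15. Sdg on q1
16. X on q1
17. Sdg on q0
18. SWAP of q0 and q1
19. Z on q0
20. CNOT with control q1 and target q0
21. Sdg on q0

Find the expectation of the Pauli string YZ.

In the final state, YZ has expectation -1.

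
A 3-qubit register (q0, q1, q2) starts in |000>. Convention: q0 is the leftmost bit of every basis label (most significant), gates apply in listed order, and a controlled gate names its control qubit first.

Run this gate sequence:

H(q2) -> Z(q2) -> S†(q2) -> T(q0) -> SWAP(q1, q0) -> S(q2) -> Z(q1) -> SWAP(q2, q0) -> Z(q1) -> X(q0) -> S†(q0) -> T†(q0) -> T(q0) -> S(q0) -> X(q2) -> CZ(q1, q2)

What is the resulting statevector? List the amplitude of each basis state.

The final amplitudes are -sqrt(2)/2 on |001>, sqrt(2)/2 on |101>, and 0 on every other basis state.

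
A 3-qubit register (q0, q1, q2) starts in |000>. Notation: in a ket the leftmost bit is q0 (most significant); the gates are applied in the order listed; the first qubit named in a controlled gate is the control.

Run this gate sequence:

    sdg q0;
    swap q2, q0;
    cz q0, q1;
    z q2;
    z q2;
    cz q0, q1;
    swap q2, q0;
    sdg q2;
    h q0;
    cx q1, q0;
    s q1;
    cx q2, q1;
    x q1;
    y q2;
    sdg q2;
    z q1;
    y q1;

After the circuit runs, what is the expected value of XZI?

The expectation value of XZI is 1. Key observation: gates 2-7 undo each other exactly, leaving only the rest of the circuit to track.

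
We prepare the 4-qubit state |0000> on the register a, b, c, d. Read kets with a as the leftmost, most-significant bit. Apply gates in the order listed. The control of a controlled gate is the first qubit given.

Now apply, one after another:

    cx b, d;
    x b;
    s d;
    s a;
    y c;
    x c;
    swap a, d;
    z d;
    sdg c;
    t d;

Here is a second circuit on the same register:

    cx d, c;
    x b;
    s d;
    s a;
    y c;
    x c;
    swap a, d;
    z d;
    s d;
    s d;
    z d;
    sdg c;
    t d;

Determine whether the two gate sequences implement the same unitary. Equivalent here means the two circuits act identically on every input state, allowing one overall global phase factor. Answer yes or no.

No, they are not equivalent — no single phase factor reconciles the two unitaries.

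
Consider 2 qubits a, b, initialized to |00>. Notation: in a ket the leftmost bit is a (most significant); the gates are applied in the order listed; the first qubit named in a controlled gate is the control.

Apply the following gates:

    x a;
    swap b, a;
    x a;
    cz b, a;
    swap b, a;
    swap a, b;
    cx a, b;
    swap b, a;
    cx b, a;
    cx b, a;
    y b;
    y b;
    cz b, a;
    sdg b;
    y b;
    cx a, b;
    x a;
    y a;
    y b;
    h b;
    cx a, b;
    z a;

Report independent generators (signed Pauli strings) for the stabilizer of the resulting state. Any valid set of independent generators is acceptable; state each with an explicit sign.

The final state is stabilized by the group generated by -IX, +ZI; other independent generating sets are equally valid.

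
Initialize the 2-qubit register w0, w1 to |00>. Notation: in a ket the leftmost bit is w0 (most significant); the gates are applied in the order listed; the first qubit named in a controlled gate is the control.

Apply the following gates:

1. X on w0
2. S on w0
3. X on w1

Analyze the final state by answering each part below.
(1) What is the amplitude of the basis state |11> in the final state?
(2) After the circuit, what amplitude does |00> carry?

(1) |11> carries amplitude I in the final state.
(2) The amplitude on |00> is 0.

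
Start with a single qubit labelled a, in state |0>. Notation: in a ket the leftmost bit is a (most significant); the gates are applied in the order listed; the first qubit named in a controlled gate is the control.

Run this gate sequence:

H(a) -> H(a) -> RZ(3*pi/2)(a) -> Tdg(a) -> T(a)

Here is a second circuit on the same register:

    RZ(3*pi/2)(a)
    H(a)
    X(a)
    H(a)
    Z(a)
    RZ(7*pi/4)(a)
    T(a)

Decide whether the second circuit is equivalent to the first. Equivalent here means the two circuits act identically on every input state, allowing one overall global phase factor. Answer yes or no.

Yes, they are equivalent — the unitaries differ by at most a global phase.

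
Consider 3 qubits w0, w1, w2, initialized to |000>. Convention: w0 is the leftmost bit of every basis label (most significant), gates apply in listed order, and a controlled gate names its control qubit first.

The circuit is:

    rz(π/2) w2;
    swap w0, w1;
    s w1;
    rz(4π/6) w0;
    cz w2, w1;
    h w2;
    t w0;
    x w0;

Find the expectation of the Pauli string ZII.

In the final state, ZII has expectation -1.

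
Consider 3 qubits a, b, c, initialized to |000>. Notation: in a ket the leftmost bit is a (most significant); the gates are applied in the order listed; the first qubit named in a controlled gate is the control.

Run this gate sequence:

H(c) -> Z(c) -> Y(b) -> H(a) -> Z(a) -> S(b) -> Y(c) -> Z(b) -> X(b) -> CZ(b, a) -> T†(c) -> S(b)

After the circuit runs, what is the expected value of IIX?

In the final state, IIX has expectation sqrt(2)/2.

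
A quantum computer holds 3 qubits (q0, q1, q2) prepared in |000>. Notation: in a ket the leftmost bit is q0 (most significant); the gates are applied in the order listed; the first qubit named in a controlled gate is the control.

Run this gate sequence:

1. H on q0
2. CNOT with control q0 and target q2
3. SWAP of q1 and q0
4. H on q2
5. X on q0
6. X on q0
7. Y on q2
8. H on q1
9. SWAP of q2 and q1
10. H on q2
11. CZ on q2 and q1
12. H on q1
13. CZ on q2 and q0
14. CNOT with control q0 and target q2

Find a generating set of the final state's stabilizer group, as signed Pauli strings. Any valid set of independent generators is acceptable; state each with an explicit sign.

The stabilizer group can be generated by -IIX, +ZII, -IZI, among other valid generating sets.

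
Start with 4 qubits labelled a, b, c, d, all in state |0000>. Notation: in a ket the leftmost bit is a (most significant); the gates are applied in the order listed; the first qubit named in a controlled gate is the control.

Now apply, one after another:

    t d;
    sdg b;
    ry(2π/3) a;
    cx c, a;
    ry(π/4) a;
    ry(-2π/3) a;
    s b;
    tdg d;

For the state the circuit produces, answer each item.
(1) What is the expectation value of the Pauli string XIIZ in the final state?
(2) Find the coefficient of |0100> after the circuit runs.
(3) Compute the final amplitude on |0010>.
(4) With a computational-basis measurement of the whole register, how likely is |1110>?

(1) The expectation value of XIIZ is sqrt(2)/2.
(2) |0100> carries amplitude 0 in the final state.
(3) |0010> carries amplitude 0 in the final state.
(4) A full measurement returns |1110> with probability 0.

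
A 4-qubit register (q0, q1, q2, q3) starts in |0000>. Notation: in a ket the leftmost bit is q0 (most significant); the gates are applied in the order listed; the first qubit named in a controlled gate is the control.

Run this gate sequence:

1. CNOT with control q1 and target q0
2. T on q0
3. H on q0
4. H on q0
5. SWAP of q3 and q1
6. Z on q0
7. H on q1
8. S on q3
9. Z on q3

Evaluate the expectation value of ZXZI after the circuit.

The expectation value of ZXZI is 1. Key observation: steps 3-4 multiply out to the identity, so the circuit reduces to the remaining gates.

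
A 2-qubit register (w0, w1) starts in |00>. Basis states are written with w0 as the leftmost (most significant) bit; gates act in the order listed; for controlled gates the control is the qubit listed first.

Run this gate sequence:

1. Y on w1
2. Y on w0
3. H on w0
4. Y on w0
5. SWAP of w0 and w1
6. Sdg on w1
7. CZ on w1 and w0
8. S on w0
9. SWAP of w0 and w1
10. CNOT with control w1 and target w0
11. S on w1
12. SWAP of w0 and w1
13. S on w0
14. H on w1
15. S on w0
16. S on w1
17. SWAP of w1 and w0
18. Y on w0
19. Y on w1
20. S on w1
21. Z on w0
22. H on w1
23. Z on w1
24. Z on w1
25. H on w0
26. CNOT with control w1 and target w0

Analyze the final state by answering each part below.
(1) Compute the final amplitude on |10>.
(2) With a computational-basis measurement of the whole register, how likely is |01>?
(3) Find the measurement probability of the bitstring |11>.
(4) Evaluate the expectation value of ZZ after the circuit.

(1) |10> carries amplitude 1/2 - I/2 in the final state.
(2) Outcome |01> occurs with probability 1/2.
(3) The probability of measuring |11> is 0.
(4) In the final state, ZZ has expectation -1.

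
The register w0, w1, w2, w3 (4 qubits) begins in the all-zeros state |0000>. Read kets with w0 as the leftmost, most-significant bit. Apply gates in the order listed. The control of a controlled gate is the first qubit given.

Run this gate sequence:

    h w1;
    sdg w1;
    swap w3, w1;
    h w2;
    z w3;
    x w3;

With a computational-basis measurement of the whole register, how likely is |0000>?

A full measurement returns |0000> with probability 1/4.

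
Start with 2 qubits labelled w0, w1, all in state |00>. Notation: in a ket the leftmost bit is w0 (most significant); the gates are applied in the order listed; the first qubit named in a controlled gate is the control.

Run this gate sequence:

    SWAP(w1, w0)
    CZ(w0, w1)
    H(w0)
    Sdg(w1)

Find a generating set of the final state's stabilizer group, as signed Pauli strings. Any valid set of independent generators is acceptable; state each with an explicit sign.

One valid set of independent stabilizer generators is +XI, +IZ (any independent generating set of the same group is equally correct).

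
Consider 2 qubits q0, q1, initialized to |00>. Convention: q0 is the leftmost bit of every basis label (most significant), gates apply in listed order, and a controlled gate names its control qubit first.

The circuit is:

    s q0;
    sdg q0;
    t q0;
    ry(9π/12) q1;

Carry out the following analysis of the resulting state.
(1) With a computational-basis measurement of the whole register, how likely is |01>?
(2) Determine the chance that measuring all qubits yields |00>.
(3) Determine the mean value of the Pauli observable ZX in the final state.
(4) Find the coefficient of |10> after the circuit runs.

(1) A full measurement returns |01> with probability sqrt(2)/4 + 1/2.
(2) The probability of measuring |00> is 1/2 - sqrt(2)/4.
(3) The observable ZX averages to sqrt(2)/2.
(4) The amplitude on |10> is 0.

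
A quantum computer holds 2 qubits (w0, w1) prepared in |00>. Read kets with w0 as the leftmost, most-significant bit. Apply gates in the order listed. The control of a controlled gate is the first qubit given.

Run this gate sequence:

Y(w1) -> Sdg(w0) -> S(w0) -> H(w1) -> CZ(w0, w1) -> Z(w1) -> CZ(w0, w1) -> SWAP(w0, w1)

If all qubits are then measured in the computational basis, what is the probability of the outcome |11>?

Outcome |11> occurs with probability 0.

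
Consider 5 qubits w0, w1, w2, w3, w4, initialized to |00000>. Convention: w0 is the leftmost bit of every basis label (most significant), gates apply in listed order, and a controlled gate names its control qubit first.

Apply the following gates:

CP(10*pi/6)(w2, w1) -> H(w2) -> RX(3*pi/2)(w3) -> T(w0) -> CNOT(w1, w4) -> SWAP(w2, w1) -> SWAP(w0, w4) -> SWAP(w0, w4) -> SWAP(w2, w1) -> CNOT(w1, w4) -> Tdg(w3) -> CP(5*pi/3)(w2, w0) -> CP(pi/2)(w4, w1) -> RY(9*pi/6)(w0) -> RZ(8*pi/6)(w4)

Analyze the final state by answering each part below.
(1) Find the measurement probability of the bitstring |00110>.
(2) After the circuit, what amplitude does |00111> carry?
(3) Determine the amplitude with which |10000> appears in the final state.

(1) Outcome |00110> occurs with probability 1/8. Key observation: the block from step 5 through step 10 cancels to the identity and can be dropped.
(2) |00111> carries amplitude 0 in the final state.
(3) |10000> carries amplitude sqrt(2)*exp(I*pi/3)/4 in the final state.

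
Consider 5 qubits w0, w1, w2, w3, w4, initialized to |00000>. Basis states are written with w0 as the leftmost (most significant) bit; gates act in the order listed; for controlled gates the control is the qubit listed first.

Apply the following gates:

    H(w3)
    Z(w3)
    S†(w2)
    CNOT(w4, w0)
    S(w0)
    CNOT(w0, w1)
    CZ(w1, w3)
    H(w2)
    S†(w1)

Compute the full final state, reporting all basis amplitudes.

The final amplitudes are 1/2 on |00000>, -1/2 on |00010>, 1/2 on |00100>, -1/2 on |00110>, and 0 on every other basis state.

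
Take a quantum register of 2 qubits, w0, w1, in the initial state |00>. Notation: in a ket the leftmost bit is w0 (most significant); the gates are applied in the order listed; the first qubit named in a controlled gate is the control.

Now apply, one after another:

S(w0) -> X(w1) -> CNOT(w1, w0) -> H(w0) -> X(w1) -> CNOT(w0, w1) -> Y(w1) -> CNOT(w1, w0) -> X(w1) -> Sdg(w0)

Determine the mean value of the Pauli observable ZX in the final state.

The observable ZX averages to -1.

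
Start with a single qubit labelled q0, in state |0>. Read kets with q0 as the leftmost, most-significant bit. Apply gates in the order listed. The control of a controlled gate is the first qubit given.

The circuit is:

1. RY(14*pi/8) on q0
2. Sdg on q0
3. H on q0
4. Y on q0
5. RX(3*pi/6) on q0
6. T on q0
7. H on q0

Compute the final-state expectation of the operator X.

The observable X averages to -sqrt(2)/2.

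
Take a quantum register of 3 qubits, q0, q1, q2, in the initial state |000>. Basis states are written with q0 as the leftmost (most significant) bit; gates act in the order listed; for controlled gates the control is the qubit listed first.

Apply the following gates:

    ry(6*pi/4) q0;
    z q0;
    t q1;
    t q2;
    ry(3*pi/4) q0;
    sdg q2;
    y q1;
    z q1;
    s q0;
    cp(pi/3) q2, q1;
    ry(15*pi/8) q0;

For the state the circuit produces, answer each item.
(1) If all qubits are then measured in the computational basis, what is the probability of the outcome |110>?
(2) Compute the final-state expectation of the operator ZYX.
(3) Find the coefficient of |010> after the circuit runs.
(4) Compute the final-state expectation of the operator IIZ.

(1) Outcome |110> occurs with probability -sqrt(1/2 - sqrt(2)/4)*sqrt(sqrt(2)/4 + 1/2)*sin(pi/16)**2 + sin(pi/16)**2/2 + sqrt(1/2 - sqrt(2)/4)*sqrt(sqrt(2)/4 + 1/2)*cos(pi/16)**2 + cos(pi/16)**2/2.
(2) The observable ZYX averages to 0.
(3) The amplitude on |010> is sqrt(2)*sqrt(1/2 - sqrt(2)/4)*sin(pi/16)/2 + sqrt(2)*sqrt(sqrt(2)/4 + 1/2)*sin(pi/16)/2 - sqrt(2)*I*sqrt(1/2 - sqrt(2)/4)*cos(pi/16)/2 + sqrt(2)*I*sqrt(sqrt(2)/4 + 1/2)*cos(pi/16)/2.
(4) The observable IIZ averages to 1.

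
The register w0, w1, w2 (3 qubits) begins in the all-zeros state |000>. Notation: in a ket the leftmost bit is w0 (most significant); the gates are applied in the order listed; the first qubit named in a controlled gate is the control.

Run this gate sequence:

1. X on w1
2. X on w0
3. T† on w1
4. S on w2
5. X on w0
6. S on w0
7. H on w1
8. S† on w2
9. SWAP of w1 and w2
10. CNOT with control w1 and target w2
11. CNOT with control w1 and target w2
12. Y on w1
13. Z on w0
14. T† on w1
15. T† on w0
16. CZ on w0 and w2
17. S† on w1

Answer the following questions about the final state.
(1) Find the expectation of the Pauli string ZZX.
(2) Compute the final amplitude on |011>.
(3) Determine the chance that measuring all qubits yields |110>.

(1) In the final state, ZZX has expectation 1.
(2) The final state's coefficient on |011> equals sqrt(2)*I/2.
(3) Outcome |110> occurs with probability 0.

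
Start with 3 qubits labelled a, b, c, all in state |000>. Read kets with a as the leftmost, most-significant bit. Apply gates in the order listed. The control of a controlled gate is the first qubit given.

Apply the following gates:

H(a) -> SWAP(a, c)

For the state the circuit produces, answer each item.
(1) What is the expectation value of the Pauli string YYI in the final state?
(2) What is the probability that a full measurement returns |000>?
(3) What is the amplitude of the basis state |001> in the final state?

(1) The observable YYI averages to 0.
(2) The probability of measuring |000> is 1/2.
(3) |001> carries amplitude sqrt(2)/2 in the final state.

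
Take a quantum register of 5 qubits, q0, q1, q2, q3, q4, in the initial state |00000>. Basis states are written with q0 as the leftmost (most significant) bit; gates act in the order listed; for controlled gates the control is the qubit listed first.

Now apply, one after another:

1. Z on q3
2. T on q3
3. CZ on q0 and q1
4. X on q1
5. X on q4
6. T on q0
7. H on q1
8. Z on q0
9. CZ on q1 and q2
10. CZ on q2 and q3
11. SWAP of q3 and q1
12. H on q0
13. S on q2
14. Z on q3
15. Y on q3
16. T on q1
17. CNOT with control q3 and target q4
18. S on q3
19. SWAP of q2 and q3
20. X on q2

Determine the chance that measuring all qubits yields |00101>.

The probability of measuring |00101> is 1/4.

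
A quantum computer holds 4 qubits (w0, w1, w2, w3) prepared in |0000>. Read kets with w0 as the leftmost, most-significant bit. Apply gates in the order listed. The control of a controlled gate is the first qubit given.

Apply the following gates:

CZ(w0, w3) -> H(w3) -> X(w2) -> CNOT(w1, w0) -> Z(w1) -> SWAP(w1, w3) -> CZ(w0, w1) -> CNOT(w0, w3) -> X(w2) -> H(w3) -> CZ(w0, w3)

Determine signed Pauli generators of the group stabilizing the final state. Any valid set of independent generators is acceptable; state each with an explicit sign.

The final state is stabilized by the group generated by +IXII, +IIIX, +ZIII, +IIZI; other independent generating sets are equally valid.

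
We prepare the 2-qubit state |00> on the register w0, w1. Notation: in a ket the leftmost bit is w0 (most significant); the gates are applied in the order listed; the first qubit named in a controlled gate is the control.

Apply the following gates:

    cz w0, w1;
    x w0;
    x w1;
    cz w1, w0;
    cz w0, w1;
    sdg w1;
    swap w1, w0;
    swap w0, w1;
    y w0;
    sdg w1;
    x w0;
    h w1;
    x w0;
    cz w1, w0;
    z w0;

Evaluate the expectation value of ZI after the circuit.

The expectation value of ZI is 1.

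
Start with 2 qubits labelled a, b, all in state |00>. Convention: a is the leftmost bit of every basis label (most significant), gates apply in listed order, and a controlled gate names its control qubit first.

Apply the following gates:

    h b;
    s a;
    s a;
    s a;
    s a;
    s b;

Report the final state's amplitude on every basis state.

After the circuit, the state carries amplitude sqrt(2)/2 on |00>, sqrt(2)*I/2 on |01>, 0 on |10>, 0 on |11>. Key observation: gates 2-5 undo each other exactly, leaving only the rest of the circuit to track.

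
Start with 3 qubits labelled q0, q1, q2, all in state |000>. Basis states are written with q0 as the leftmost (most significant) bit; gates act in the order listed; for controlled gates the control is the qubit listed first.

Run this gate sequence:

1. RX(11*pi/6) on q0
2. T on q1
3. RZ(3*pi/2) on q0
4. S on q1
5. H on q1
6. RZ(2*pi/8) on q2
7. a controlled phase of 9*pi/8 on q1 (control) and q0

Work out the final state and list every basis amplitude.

The resulting statevector has amplitude (1 + sqrt(3))*exp(I*pi/8)/4 on |000>, 0 on |001>, (1 + sqrt(3))*exp(I*pi/8)/4 on |010>, 0 on |011>, (-1 + sqrt(3))*exp(I*pi/8)/4 on |100>, 0 on |101>, (1 - sqrt(3))*exp(I*pi/4)/4 on |110>, 0 on |111>.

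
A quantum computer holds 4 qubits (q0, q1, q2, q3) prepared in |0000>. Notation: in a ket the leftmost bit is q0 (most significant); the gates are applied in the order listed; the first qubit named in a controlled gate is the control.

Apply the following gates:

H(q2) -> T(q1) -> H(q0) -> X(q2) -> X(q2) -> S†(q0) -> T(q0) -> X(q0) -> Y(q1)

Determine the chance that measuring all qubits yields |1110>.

Outcome |1110> occurs with probability 1/4.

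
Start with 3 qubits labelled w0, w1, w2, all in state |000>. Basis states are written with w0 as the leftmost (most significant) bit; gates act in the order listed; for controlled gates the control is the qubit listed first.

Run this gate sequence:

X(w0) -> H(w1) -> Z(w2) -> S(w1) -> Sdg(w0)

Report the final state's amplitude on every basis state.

The final amplitudes are -sqrt(2)*I/2 on |100>, sqrt(2)/2 on |110>, and 0 on every other basis state.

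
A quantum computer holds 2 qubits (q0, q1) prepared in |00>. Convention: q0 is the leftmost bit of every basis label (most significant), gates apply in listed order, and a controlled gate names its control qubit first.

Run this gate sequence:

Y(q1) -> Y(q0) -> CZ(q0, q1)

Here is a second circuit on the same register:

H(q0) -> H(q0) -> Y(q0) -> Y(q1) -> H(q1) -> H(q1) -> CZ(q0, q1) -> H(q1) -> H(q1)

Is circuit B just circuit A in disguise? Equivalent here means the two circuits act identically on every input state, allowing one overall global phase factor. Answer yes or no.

Yes — the two circuits implement the same unitary up to a global phase.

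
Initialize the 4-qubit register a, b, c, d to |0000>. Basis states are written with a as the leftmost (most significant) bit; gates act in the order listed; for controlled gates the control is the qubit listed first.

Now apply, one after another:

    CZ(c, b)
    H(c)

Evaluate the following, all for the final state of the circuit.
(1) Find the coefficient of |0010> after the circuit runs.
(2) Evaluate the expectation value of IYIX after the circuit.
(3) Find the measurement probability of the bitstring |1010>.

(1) |0010> carries amplitude sqrt(2)/2 in the final state.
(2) The observable IYIX averages to 0.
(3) Outcome |1010> occurs with probability 0.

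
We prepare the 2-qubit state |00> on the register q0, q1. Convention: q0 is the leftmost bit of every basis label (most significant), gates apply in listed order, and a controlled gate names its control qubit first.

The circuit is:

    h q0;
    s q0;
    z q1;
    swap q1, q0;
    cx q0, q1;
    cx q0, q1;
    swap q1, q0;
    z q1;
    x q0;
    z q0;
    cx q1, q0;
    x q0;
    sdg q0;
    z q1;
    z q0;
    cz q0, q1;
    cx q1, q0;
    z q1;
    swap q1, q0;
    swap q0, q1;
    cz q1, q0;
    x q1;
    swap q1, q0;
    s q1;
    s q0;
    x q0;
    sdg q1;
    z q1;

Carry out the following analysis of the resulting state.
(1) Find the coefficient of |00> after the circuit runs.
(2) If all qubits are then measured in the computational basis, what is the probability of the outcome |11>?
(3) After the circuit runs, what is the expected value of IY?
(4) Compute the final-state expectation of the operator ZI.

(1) The final state's coefficient on |00> equals -sqrt(2)*I/2. Key observation: steps 3-8 multiply out to the identity, so the circuit reduces to the remaining gates.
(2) A full measurement returns |11> with probability 0.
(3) The observable IY averages to 0.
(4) The expectation value of ZI is 1.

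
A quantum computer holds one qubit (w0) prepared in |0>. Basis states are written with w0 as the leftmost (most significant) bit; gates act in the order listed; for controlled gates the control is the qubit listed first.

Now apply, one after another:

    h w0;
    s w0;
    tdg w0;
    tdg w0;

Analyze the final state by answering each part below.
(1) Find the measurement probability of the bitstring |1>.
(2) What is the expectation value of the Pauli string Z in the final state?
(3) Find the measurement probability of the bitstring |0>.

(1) A full measurement returns |1> with probability 1/2.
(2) In the final state, Z has expectation 0.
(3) Outcome |0> occurs with probability 1/2.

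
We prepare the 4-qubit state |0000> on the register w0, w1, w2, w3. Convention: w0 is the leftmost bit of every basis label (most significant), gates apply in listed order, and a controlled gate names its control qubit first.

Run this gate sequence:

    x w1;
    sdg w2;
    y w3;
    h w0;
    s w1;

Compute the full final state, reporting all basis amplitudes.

The resulting statevector has amplitude -sqrt(2)/2 on |0101>, -sqrt(2)/2 on |1101>, and 0 on every other basis state.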